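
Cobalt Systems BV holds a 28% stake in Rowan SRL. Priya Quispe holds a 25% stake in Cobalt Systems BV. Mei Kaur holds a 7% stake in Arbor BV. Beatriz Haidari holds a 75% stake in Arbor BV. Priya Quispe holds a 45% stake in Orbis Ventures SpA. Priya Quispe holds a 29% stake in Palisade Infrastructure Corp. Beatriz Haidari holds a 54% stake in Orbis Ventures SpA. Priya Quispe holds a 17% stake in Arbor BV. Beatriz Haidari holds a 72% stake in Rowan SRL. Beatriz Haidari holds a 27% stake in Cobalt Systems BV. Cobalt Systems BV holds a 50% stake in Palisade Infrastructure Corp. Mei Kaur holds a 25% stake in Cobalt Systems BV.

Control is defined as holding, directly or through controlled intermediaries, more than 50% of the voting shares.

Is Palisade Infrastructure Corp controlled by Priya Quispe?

Priya's largest direct stake is 45% in Orbis, which does not meet the threshold, so Priya controls no company.
In Palisade, Priya's side holds only 29%, not > 50%.
So Priya does not control Palisade.

No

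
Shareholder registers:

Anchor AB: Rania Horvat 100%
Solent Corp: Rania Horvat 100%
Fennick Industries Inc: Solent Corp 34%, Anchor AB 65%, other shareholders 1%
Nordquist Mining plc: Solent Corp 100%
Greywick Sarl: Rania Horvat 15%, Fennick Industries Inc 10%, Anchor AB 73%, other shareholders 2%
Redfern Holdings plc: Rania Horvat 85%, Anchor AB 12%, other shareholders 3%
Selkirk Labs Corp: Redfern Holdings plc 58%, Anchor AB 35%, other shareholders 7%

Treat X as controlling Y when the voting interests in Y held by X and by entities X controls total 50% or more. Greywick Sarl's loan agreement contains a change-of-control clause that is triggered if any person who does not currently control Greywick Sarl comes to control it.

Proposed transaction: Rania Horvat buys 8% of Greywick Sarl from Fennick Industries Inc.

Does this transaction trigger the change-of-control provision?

The purchase adds only to Rania's holdings (Fennick's stake shrinks), so Rania is the only person who could newly come to control Greywick.
Rania holds 100% of Anchor, so Rania controls Anchor.
Rania holds 100% of Solent, so Rania controls Solent.
Solent and Anchor together hold 34% + 65% = 99% of Fennick, so Rania controls Fennick.
Rania and Fennick and Anchor together hold 15% + 10% + 73% = 98% of Greywick, so Rania controls Greywick.
So Rania already controls Greywick before the transaction.
After the purchase, Rania's direct stake in Greywick rises to 15% + 8% = 23%, and Fennick's stake falls to 2%.
Rania controlled Greywick already, so this is not a new person acquiring control; every other person's position is unchanged or reduced.
No new person acquires control, so the clause is not triggered.

No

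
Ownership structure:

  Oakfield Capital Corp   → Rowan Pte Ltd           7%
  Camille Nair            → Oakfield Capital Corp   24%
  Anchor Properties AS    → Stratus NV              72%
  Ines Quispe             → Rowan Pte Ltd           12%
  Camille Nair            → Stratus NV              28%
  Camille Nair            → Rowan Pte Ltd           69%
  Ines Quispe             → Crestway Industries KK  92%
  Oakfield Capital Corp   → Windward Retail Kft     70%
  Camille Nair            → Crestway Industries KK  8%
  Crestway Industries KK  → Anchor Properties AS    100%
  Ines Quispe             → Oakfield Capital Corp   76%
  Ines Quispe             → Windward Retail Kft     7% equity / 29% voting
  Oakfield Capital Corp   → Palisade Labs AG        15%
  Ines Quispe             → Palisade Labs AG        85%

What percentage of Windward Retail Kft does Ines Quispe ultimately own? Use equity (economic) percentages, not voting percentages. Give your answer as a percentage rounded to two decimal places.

Ines reaches Windward along 2 paths.
Via Oakfield: 76% × 70% = 53.2%.
Direct stake: 7% = 7%.
Total: 53.2% + 7% = 60.2%.
Rounded: 60.20%.

60.20%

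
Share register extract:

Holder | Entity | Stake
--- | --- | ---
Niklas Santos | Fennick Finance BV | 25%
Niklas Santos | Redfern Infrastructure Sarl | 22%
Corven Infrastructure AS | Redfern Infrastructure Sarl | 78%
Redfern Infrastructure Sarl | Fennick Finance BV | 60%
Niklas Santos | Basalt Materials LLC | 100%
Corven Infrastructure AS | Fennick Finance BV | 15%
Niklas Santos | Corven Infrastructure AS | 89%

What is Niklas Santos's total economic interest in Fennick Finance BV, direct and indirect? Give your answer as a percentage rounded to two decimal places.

93.20%

Niklas reaches Fennick along 4 paths.
Via Corven: 89% × 15% = 13.35%.
Direct stake: 25% = 25%.
Via Corven → Redfern: 89% × 78% × 60% = 41.652%.
Via Redfern: 22% × 60% = 13.2%.
Total: 13.35% + 25% + 41.652% + 13.2% = 93.202%.
Rounded: 93.20%.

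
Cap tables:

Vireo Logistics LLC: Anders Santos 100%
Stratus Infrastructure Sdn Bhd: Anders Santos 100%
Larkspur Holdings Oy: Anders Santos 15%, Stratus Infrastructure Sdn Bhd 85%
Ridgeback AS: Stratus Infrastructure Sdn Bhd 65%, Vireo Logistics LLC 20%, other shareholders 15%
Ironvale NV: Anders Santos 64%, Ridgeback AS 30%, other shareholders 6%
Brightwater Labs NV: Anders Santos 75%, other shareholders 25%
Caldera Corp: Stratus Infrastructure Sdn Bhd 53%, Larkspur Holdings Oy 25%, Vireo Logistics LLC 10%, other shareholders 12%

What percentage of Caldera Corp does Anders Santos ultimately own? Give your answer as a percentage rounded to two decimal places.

Anders reaches Caldera along 4 paths.
Via Stratus: 100% × 53% = 53%.
Via Larkspur: 15% × 25% = 3.75%.
Via Stratus → Larkspur: 100% × 85% × 25% = 21.25%.
Via Vireo: 100% × 10% = 10%.
Total: 53% + 3.75% + 21.25% + 10% = 88%.
Rounded: 88.00%.

88.00%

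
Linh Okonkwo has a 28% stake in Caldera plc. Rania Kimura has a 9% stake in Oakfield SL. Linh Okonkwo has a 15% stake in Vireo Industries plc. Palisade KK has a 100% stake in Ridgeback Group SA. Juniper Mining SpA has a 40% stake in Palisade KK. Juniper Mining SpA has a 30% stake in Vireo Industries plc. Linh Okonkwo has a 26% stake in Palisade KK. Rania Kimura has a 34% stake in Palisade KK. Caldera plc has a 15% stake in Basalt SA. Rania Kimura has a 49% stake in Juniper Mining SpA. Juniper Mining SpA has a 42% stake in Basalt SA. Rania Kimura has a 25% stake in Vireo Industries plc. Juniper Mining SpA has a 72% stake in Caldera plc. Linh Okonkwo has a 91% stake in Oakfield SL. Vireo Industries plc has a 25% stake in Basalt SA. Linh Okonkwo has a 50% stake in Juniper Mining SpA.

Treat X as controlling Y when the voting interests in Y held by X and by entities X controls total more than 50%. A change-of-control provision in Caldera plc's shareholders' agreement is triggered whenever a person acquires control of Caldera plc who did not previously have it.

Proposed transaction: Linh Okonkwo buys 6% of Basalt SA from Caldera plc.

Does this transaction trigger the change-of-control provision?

The purchase adds only to Linh's holdings (Caldera's stake shrinks), so Linh is the only person who could newly come to control Caldera.
Linh holds 91% of Oakfield, so Linh controls Oakfield.
In Caldera, Linh's side holds only 28%, not > 50%.
So before the transaction, Linh does not control Caldera.
After the purchase, Linh holds 6% of Basalt directly, and Caldera's stake falls to 9%.
Linh's side now holds 6% of Basalt, not > 50%, so Linh still does not control Basalt.
After the transaction, Linh's side holds 28% of Caldera, not > 50%, so Linh still does not control Caldera.
No new person acquires control, so the clause is not triggered.

No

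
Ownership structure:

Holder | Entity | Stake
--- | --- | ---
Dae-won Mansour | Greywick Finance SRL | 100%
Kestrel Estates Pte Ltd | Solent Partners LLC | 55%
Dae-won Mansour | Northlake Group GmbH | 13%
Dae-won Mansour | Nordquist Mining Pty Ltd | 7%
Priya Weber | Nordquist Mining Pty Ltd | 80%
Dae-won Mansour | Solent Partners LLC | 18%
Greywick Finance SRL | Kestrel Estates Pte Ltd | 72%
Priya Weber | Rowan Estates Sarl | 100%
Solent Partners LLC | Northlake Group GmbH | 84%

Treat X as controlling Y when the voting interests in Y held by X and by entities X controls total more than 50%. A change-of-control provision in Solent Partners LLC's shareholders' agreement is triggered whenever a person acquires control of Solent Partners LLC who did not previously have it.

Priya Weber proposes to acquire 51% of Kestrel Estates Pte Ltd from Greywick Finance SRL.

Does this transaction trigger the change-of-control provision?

Yes

The purchase adds only to Priya's holdings (Greywick's stake shrinks), so Priya is the only person who could newly come to control Solent.
Priya holds 80% of Nordquist, so Priya controls Nordquist.
Priya holds 100% of Rowan, so Priya controls Rowan.
Neither Priya nor any entity Priya controls holds any voting interest in Solent.
So before the transaction, Priya does not control Solent.
After the purchase, Priya holds 51% of Kestrel directly, and Greywick's stake falls to 21%.
Priya holds 51% of Kestrel, so Priya controls Kestrel.
Kestrel holds 55% of Solent, so Priya controls Solent.
Priya did not control Solent before and does after, so the clause is triggered.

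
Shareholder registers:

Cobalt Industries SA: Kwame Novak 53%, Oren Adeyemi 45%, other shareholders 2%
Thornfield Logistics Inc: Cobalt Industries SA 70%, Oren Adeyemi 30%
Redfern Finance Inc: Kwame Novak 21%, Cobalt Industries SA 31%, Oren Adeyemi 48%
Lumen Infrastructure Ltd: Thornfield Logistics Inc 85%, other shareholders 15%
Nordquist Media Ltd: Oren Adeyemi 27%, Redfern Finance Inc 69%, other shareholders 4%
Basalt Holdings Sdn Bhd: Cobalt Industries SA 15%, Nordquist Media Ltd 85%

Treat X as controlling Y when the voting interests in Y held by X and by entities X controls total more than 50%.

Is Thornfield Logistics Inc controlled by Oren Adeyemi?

No

Oren's largest direct stake is 48% in Redfern, which does not meet the threshold, so Oren controls no company.
In Thornfield, Oren's side holds only 30%, not > 50%.
So Oren does not control Thornfield.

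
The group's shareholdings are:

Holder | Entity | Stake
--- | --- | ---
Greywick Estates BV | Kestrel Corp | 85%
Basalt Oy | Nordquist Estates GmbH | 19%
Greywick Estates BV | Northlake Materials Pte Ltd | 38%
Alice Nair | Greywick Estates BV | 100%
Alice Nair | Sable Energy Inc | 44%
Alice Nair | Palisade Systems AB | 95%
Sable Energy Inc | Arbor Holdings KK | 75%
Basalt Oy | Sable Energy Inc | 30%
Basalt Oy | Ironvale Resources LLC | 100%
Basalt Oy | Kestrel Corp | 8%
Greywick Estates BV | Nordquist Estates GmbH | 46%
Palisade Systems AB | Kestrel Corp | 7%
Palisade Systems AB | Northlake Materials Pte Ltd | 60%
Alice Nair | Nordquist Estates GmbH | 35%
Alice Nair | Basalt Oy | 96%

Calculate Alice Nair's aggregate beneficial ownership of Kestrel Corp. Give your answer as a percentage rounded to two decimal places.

99.33%

Alice reaches Kestrel along 3 paths.
Via Basalt: 96% × 8% = 7.68%.
Via Palisade: 95% × 7% = 6.65%.
Via Greywick: 100% × 85% = 85%.
Total: 7.68% + 6.65% + 85% = 99.33%.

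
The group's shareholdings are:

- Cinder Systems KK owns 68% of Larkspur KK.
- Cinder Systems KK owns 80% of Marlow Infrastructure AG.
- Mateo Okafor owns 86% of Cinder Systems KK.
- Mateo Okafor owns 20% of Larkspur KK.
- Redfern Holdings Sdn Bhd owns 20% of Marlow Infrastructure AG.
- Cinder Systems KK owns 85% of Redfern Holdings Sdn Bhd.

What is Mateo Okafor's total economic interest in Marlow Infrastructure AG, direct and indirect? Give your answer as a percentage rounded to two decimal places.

83.42%

Mateo reaches Marlow along 2 paths.
Via Cinder: 86% × 80% = 68.8%.
Via Cinder → Redfern: 86% × 85% × 20% = 14.62%.
Total: 68.8% + 14.62% = 83.42%.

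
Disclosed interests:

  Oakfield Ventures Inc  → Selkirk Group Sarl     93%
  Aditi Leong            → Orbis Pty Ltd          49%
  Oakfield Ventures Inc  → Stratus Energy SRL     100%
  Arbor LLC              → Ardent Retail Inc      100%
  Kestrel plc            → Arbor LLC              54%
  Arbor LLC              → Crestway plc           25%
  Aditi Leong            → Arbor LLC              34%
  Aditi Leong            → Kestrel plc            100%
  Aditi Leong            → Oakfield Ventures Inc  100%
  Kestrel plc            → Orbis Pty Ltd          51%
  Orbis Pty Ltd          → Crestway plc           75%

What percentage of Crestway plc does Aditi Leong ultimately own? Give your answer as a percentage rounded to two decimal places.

Aditi reaches Crestway along 4 paths.
Via Orbis: 49% × 75% = 36.75%.
Via Kestrel → Orbis: 100% × 51% × 75% = 38.25%.
Via Arbor: 34% × 25% = 8.5%.
Via Kestrel → Arbor: 100% × 54% × 25% = 13.5%.
Total: 36.75% + 38.25% + 8.5% + 13.5% = 97%.
Rounded: 97.00%.

97.00%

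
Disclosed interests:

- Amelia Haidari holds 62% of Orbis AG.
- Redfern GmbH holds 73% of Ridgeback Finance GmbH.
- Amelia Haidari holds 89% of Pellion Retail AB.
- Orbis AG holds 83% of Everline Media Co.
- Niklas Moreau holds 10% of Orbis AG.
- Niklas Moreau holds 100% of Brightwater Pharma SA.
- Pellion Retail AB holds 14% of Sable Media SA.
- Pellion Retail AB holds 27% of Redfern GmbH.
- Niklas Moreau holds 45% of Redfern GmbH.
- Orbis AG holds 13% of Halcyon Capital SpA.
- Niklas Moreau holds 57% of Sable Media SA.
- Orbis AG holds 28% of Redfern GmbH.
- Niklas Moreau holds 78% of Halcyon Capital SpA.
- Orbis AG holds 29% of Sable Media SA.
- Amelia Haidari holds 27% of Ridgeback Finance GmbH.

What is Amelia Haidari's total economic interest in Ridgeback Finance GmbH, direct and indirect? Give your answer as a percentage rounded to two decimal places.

Amelia reaches Ridgeback along 3 paths.
Direct stake: 27% = 27%.
Via Orbis → Redfern: 62% × 28% × 73% = 12.6728%.
Via Pellion → Redfern: 89% × 27% × 73% = 17.5419%.
Total: 27% + 12.6728% + 17.5419% = 57.2147%.
Rounded: 57.21%.

57.21%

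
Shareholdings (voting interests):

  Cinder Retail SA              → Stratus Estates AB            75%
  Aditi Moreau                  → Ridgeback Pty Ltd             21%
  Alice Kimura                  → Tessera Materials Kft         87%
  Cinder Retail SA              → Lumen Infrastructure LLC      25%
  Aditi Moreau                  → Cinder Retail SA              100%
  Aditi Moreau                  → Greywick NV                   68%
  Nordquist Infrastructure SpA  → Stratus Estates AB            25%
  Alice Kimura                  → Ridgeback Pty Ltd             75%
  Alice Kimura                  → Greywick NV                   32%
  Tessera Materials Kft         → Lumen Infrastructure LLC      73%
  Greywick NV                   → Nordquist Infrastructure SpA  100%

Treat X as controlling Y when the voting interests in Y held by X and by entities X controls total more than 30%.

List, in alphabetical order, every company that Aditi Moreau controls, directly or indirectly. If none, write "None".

Cinder Retail SA, Greywick NV, Nordquist Infrastructure SpA, Stratus Estates AB

Aditi holds 100% of Cinder, so Aditi controls Cinder.
Aditi holds 68% of Greywick, so Aditi controls Greywick.
Greywick holds 100% of Nordquist, so Aditi controls Nordquist.
Cinder and Nordquist together hold 75% + 25% = 100% of Stratus, so Aditi controls Stratus.
No other company's threshold is met.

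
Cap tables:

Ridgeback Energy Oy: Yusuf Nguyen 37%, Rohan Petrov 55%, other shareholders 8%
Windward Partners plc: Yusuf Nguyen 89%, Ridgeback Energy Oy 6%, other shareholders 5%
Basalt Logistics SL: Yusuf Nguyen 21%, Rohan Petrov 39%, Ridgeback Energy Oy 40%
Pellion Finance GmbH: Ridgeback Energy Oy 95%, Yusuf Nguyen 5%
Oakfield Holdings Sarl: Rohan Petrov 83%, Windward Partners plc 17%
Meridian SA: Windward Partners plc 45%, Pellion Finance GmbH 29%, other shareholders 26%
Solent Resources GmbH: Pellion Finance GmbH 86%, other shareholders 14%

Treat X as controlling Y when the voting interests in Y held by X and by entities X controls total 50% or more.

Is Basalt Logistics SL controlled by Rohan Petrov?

Yes

Rohan holds 55% of Ridgeback, so Rohan controls Ridgeback.
Rohan and Ridgeback together hold 39% + 40% = 79% of Basalt, so Rohan controls Basalt.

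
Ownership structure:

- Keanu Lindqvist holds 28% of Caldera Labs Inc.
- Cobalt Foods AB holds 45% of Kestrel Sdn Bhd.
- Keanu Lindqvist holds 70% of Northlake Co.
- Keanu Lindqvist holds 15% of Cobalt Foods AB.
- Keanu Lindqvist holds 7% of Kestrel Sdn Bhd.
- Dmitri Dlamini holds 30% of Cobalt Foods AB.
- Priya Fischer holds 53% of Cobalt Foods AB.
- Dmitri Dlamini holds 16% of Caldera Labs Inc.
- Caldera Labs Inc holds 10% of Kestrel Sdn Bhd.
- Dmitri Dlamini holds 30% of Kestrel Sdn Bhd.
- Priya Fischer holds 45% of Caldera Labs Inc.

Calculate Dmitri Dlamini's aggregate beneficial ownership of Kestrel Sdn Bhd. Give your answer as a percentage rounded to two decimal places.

45.10%

Dmitri reaches Kestrel along 3 paths.
Direct stake: 30% = 30%.
Via Cobalt: 30% × 45% = 13.5%.
Via Caldera: 16% × 10% = 1.6%.
Total: 30% + 13.5% + 1.6% = 45.1%.
Rounded: 45.10%.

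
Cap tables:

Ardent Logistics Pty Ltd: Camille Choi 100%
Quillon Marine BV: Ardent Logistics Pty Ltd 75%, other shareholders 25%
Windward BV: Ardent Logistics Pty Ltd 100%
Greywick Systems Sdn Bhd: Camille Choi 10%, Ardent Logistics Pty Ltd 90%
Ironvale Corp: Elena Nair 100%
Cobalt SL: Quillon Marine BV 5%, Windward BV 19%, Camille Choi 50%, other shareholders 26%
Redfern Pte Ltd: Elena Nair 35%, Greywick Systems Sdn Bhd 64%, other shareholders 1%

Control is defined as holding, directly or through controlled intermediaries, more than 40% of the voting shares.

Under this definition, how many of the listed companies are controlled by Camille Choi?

6

Camille holds 100% of Ardent, so Camille controls Ardent.
Ardent holds 75% of Quillon, so Camille controls Quillon.
Ardent holds 100% of Windward, so Camille controls Windward.
Camille and Ardent together hold 10% + 90% = 100% of Greywick, so Camille controls Greywick.
Quillon and Windward and Camille together hold 5% + 19% + 50% = 74% of Cobalt, so Camille controls Cobalt.
Greywick holds 64% of Redfern, so Camille controls Redfern.
No other company's threshold is met.
Camille controls 6 companies.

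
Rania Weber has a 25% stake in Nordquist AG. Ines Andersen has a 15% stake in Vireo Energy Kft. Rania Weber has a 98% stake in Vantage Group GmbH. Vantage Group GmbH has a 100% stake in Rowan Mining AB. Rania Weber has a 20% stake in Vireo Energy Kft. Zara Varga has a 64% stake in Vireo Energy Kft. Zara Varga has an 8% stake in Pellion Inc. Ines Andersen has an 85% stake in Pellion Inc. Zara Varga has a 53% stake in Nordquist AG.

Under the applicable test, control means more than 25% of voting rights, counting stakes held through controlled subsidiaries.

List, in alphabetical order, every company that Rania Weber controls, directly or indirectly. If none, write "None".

Rowan Mining AB, Vantage Group GmbH

Rania holds 98% of Vantage, so Rania controls Vantage.
Vantage holds 100% of Rowan, so Rania controls Rowan.
No other company's threshold is met.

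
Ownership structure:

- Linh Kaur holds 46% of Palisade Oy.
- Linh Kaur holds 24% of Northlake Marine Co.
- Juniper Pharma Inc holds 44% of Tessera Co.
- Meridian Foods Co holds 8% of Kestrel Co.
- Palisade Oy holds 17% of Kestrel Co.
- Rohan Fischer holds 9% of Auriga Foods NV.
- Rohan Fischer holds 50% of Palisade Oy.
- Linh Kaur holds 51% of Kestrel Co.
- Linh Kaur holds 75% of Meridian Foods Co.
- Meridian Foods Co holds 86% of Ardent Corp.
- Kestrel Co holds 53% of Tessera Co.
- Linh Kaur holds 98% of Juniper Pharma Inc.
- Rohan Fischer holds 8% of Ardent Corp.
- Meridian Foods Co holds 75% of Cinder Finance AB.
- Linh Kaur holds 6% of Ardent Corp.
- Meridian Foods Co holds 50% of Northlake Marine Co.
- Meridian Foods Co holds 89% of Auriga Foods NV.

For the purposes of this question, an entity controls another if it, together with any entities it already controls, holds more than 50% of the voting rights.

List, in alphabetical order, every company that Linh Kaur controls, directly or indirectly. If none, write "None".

Linh holds 75% of Meridian, so Linh controls Meridian.
Linh and Meridian together hold 51% + 8% = 59% of Kestrel, so Linh controls Kestrel.
Meridian holds 75% of Cinder, so Linh controls Cinder.
Linh and Meridian together hold 6% + 86% = 92% of Ardent, so Linh controls Ardent.
Meridian holds 89% of Auriga, so Linh controls Auriga.
Linh holds 98% of Juniper, so Linh controls Juniper.
Meridian and Linh together hold 50% + 24% = 74% of Northlake, so Linh controls Northlake.
Kestrel and Juniper together hold 53% + 44% = 97% of Tessera, so Linh controls Tessera.
No other company's threshold is met.

Ardent Corp, Auriga Foods NV, Cinder Finance AB, Juniper Pharma Inc, Kestrel Co, Meridian Foods Co, Northlake Marine Co, Tessera Co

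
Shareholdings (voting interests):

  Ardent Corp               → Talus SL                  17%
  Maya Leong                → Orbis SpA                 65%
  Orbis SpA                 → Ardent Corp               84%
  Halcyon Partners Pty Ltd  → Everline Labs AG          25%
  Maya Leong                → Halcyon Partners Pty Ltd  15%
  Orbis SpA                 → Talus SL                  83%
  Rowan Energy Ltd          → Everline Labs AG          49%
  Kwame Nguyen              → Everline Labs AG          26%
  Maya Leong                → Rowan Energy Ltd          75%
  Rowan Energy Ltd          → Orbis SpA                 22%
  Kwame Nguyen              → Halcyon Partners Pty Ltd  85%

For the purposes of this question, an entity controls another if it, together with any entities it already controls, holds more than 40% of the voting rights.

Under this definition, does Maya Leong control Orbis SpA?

Maya holds 75% of Rowan, so Maya controls Rowan.
Maya and Rowan together hold 65% + 22% = 87% of Orbis, so Maya controls Orbis.

Yes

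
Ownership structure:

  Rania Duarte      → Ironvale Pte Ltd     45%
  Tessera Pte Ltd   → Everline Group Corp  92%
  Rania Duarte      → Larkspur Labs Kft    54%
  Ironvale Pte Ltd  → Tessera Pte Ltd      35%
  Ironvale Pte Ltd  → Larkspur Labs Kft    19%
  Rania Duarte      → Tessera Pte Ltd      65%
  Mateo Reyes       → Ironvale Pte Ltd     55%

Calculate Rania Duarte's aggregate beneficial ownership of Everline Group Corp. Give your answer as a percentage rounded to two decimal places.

Rania reaches Everline along 2 paths.
Via Ironvale → Tessera: 45% × 35% × 92% = 14.49%.
Via Tessera: 65% × 92% = 59.8%.
Total: 14.49% + 59.8% = 74.29%.

74.29%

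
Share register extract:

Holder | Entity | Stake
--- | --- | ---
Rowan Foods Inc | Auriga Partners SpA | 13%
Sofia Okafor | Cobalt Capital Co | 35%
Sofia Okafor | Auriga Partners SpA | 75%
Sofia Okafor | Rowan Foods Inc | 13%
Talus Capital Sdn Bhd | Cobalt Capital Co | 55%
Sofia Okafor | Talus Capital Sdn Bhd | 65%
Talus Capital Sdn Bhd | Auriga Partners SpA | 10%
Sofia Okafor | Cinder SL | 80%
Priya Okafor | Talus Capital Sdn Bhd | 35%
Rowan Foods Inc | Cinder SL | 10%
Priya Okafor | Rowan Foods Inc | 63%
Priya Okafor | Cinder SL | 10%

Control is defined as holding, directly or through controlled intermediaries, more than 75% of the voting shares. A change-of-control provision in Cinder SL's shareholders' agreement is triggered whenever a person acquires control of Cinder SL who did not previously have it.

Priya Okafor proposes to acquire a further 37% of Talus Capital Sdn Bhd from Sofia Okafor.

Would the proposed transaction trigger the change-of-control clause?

The purchase adds only to Priya's holdings (Sofia's stake shrinks), so Priya is the only person who could newly come to control Cinder.
Priya's largest direct stake is 63% in Rowan, which does not meet the threshold, so Priya controls no company.
In Cinder, Priya's side holds only 10%, not > 75%.
So before the transaction, Priya does not control Cinder.
After the purchase, Priya's direct stake in Talus rises to 35% + 37% = 72%, and Sofia's stake falls to 28%.
Priya's side now holds 72% of Talus, not > 75%, so Priya still does not control Talus.
After the transaction, Priya's side holds 10% of Cinder, not > 75%, so Priya still does not control Cinder.
No new person acquires control, so the clause is not triggered.

No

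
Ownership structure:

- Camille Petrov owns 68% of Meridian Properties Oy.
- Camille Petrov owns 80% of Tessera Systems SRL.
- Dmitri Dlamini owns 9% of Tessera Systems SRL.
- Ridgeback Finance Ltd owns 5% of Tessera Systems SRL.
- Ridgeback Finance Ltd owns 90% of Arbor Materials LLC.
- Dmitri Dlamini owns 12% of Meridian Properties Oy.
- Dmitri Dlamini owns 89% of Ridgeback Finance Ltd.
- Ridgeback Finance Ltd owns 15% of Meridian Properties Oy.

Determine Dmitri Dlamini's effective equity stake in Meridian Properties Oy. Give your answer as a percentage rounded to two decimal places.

25.35%

Dmitri reaches Meridian along 2 paths.
Via Ridgeback: 89% × 15% = 13.35%.
Direct stake: 12% = 12%.
Total: 13.35% + 12% = 25.35%.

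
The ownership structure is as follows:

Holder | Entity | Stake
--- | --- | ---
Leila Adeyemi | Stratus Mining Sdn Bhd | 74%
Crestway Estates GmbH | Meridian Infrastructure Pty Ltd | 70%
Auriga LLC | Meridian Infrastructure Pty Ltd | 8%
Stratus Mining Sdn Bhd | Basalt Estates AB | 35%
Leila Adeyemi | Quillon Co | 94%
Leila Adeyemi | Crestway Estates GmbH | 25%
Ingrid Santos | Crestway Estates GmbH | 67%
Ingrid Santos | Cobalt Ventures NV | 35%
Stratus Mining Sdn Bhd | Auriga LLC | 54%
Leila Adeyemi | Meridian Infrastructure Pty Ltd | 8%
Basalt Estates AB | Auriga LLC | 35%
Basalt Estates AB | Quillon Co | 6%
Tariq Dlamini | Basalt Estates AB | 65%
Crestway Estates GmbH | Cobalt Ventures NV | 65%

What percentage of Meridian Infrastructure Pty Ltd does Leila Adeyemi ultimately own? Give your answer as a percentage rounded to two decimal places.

Leila reaches Meridian along 4 paths.
Direct stake: 8% = 8%.
Via Crestway: 25% × 70% = 17.5%.
Via Stratus → Auriga: 74% × 54% × 8% = 3.1968%.
Via Stratus → Basalt → Auriga: 74% × 35% × 35% × 8% = 0.7252%.
Total: 8% + 17.5% + 3.1968% + 0.7252% = 29.422%.
Rounded: 29.42%.

29.42%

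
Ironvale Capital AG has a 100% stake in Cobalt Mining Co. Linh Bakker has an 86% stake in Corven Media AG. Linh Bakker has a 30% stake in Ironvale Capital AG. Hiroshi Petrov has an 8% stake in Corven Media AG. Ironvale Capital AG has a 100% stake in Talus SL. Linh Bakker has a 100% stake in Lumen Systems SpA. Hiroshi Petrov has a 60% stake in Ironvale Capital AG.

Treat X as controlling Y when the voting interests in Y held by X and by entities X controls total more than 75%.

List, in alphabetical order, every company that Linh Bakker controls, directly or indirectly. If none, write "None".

Corven Media AG, Lumen Systems SpA

Linh holds 86% of Corven, so Linh controls Corven.
Linh holds 100% of Lumen, so Linh controls Lumen.
No other company's threshold is met.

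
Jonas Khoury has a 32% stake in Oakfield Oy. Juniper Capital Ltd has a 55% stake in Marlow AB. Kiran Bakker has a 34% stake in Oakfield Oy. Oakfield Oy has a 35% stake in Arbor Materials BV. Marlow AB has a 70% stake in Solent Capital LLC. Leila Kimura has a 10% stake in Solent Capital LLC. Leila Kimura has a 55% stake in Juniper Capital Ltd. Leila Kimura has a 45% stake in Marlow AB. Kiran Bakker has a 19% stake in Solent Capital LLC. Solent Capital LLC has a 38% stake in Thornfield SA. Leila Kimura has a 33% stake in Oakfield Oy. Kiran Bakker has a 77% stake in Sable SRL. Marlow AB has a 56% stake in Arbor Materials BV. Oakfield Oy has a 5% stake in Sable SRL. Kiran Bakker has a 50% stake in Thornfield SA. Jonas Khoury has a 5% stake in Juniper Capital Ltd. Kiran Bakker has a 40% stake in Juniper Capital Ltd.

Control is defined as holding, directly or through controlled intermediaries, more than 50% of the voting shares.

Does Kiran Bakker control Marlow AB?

No

Kiran holds 77% of Sable, so Kiran controls Sable.
Neither Kiran nor any entity Kiran controls holds any voting interest in Marlow.
So Kiran does not control Marlow.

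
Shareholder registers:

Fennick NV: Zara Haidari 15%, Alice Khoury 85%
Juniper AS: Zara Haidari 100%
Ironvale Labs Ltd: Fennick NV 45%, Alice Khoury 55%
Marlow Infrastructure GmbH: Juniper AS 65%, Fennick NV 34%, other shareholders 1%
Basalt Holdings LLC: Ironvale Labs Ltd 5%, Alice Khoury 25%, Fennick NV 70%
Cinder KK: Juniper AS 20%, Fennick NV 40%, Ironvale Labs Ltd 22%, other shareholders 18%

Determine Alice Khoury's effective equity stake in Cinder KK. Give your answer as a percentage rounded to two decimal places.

54.52%

Alice reaches Cinder along 3 paths.
Via Fennick: 85% × 40% = 34%.
Via Fennick → Ironvale: 85% × 45% × 22% = 8.415%.
Via Ironvale: 55% × 22% = 12.1%.
Total: 34% + 8.415% + 12.1% = 54.515%.
Rounded: 54.52%.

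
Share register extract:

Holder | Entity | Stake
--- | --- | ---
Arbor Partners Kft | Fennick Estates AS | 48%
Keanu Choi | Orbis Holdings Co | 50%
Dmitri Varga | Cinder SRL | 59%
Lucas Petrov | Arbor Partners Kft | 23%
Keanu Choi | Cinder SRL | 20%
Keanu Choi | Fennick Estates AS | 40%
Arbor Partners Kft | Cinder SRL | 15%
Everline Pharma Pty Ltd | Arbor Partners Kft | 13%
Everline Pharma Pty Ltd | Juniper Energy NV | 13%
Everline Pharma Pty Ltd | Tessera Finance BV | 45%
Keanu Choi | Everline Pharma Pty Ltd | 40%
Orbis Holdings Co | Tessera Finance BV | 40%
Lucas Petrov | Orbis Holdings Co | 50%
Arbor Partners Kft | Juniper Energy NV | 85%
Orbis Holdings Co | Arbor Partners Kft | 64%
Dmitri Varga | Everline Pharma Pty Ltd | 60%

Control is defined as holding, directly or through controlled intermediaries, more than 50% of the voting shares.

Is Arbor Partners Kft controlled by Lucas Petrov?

Lucas's largest direct stake is 50% in Orbis, which does not meet the threshold, so Lucas controls no company.
In Arbor, Lucas's side holds only 23%, not > 50%.
So Lucas does not control Arbor.

No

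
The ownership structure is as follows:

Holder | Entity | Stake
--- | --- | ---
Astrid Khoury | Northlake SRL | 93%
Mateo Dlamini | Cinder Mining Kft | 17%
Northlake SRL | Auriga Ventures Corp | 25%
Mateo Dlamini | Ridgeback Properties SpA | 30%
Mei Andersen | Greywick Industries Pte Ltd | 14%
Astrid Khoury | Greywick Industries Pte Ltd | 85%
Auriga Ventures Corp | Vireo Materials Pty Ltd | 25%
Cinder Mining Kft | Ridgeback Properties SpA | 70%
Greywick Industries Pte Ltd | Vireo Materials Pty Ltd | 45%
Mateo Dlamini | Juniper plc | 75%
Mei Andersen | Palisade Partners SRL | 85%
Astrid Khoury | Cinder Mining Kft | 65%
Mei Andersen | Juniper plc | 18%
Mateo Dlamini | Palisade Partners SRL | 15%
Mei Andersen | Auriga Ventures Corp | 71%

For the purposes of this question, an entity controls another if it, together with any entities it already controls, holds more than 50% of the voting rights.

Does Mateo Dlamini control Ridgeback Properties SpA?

Mateo holds 75% of Juniper, so Mateo controls Juniper.
In Ridgeback, Mateo's side holds only 30%, not > 50%.
So Mateo does not control Ridgeback.

No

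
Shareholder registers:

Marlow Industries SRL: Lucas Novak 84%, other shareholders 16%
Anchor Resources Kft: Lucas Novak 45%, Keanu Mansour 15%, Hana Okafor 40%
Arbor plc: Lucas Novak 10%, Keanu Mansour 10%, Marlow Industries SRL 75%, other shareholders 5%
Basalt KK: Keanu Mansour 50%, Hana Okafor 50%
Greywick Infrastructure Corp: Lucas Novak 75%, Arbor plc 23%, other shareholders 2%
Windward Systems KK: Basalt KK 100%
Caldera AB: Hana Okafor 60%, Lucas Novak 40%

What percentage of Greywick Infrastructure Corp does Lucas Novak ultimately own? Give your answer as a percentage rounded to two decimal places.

Lucas reaches Greywick along 3 paths.
Direct stake: 75% = 75%.
Via Arbor: 10% × 23% = 2.3%.
Via Marlow → Arbor: 84% × 75% × 23% = 14.49%.
Total: 75% + 2.3% + 14.49% = 91.79%.

91.79%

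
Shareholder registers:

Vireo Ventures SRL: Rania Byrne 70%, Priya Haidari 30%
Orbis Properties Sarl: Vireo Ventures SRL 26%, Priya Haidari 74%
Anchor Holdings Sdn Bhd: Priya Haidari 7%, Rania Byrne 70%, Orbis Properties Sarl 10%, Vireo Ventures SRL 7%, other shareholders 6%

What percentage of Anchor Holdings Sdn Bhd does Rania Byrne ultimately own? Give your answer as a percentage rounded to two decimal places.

Rania reaches Anchor along 3 paths.
Direct stake: 70% = 70%.
Via Vireo → Orbis: 70% × 26% × 10% = 1.82%.
Via Vireo: 70% × 7% = 4.9%.
Total: 70% + 1.82% + 4.9% = 76.72%.

76.72%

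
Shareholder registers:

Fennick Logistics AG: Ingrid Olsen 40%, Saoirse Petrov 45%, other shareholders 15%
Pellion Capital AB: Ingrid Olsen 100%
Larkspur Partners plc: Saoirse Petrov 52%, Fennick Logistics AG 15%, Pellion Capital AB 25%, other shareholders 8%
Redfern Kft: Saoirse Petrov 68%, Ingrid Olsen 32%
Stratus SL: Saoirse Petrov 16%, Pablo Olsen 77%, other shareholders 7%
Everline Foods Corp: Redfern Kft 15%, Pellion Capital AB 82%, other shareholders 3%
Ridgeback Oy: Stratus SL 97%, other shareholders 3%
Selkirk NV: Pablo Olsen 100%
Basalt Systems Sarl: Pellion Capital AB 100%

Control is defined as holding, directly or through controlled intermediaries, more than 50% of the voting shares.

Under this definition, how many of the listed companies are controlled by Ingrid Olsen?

3

Ingrid holds 100% of Pellion, so Ingrid controls Pellion.
Pellion holds 82% of Everline, so Ingrid controls Everline.
Pellion holds 100% of Basalt, so Ingrid controls Basalt.
No other company's threshold is met.
Ingrid controls 3 companies.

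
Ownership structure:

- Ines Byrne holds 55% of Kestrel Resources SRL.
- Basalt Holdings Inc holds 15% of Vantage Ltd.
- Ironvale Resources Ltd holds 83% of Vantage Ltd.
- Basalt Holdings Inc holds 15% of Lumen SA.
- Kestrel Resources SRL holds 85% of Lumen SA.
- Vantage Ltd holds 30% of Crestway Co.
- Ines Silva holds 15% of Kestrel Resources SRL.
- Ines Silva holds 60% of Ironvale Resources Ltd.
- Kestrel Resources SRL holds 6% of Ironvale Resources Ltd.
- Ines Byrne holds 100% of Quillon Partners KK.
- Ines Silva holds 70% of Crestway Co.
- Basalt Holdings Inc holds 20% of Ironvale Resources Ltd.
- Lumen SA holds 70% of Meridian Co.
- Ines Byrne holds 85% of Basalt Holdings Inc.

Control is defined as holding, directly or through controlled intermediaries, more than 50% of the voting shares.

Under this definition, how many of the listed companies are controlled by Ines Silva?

Ines Silva holds 60% of Ironvale, so Ines Silva controls Ironvale.
Ironvale holds 83% of Vantage, so Ines Silva controls Vantage.
Vantage and Ines Silva together hold 30% + 70% = 100% of Crestway, so Ines Silva controls Crestway.
No other company's threshold is met.
Ines Silva controls 3 companies.

3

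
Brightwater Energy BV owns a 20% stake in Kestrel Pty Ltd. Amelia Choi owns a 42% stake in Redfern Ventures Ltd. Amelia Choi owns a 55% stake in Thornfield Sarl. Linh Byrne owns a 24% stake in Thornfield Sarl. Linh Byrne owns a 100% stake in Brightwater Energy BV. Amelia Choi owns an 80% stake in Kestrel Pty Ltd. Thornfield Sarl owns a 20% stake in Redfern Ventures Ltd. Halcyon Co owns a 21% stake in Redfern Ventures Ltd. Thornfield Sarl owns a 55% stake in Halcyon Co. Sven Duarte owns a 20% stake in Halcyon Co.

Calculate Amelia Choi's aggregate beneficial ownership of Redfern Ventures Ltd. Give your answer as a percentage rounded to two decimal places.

59.35%

Amelia reaches Redfern along 3 paths.
Direct stake: 42% = 42%.
Via Thornfield: 55% × 20% = 11%.
Via Thornfield → Halcyon: 55% × 55% × 21% = 6.3525%.
Total: 42% + 11% + 6.3525% = 59.3525%.
Rounded: 59.35%.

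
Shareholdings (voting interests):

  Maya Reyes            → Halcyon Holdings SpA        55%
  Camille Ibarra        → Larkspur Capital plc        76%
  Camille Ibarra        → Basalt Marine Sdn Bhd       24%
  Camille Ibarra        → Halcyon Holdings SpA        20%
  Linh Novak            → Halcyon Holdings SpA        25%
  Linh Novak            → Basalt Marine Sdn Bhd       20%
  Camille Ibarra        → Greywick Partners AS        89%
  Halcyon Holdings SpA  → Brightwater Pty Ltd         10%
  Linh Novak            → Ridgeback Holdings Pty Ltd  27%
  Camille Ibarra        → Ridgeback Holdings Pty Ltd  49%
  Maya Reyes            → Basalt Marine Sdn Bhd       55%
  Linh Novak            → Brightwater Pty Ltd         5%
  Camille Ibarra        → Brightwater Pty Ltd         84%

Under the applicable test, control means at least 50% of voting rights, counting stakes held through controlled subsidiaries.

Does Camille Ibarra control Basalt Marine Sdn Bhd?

No

Camille holds 84% of Brightwater, so Camille controls Brightwater.
Camille holds 89% of Greywick, so Camille controls Greywick.
Camille holds 76% of Larkspur, so Camille controls Larkspur.
In Basalt, Camille's side holds only 24%, not ≥ 50%.
So Camille does not control Basalt.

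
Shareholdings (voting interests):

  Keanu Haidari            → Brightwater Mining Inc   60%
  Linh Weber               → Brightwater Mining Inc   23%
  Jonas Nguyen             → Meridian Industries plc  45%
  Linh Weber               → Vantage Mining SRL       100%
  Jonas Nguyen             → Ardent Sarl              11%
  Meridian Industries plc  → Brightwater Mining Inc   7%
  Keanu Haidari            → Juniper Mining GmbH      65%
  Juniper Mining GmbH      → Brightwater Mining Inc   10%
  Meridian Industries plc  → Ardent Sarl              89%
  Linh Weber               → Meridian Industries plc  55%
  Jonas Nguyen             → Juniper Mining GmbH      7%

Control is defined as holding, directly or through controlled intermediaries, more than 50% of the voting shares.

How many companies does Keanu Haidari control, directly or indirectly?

2

Keanu holds 65% of Juniper, so Keanu controls Juniper.
Keanu and Juniper together hold 60% + 10% = 70% of Brightwater, so Keanu controls Brightwater.
No other company's threshold is met.
Keanu controls 2 companies.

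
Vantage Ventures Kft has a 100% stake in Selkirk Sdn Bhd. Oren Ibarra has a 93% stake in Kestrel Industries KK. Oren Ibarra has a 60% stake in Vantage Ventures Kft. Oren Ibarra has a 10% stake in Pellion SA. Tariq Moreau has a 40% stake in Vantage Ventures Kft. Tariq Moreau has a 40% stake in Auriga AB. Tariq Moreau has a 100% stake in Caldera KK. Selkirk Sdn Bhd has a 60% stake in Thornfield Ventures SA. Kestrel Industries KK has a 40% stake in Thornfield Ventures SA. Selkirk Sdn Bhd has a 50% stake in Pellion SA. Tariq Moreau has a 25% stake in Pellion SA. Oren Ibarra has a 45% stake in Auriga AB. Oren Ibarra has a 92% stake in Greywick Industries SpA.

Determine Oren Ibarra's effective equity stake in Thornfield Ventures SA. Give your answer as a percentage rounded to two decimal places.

Oren reaches Thornfield along 2 paths.
Via Vantage → Selkirk: 60% × 100% × 60% = 36%.
Via Kestrel: 93% × 40% = 37.2%.
Total: 36% + 37.2% = 73.2%.
Rounded: 73.20%.

73.20%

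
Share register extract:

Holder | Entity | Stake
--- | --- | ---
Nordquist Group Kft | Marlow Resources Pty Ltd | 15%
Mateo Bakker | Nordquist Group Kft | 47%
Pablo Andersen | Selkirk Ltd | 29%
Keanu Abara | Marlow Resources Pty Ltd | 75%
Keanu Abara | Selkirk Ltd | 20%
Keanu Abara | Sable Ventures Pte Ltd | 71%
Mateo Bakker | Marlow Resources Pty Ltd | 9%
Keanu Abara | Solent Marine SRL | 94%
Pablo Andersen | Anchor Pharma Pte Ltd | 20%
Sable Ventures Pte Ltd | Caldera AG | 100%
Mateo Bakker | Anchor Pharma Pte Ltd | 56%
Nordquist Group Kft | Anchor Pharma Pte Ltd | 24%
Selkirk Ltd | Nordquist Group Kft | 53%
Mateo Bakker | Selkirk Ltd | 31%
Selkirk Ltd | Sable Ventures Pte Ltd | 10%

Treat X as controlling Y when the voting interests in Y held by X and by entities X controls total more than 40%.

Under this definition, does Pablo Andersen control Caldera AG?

Pablo's largest direct stake is 29% in Selkirk, which does not meet the threshold, so Pablo controls no company.
Neither Pablo nor any entity Pablo controls holds any voting interest in Caldera.
So Pablo does not control Caldera.

No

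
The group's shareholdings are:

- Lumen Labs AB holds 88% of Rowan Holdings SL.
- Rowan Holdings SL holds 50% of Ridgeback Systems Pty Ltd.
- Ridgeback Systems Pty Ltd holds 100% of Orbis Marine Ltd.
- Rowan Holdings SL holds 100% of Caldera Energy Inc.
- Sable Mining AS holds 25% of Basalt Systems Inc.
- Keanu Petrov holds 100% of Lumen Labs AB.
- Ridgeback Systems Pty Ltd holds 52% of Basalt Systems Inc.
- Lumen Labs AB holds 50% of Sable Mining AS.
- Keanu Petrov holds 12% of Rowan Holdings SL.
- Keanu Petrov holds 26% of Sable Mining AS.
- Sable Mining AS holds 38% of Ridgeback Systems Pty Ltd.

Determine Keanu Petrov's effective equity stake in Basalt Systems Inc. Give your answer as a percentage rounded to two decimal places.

60.02%

Keanu reaches Basalt along 6 paths.
Via Lumen → Rowan → Ridgeback: 100% × 88% × 50% × 52% = 22.88%.
Via Rowan → Ridgeback: 12% × 50% × 52% = 3.12%.
Via Lumen → Sable → Ridgeback: 100% × 50% × 38% × 52% = 9.88%.
Via Sable → Ridgeback: 26% × 38% × 52% = 5.1376%.
Via Lumen → Sable: 100% × 50% × 25% = 12.5%.
Via Sable: 26% × 25% = 6.5%.
Total: 22.88% + 3.12% + 9.88% + 5.1376% + 12.5% + 6.5% = 60.0176%.
Rounded: 60.02%.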